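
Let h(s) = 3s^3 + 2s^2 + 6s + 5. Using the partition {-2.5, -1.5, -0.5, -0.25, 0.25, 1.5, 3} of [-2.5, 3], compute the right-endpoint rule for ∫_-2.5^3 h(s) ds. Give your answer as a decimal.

Subinterval widths: 1, 1, 0.25, 0.5, 1.25, 1.5.
Right endpoints: -1.5, -0.5, -0.25, 0.25, 1.5, 3.
h(-1.5) = -9.625, h(-0.5) = 2.125, h(-0.25) = 3.578125, h(0.25) = 6.671875, h(1.5) = 28.625, h(3) = 122.
Sum = Σ Δs_i · h(s_i).
Sum = 215.51171875.

215.51171875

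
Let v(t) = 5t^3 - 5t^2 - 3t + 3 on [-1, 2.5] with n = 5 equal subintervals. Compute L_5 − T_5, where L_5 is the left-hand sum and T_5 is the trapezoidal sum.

-16.23125

L_5 = 8.05.
T_5 = 24.28125.
L_5 − T_5 = -16.23125.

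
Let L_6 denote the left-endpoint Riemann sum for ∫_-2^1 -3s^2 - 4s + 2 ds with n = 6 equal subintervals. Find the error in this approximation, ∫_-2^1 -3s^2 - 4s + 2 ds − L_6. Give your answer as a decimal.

Exact integral: ∫_-2^1 f(s) ds = 3.
L_6 = 3.375.
Error = 3 − 3.375 = -0.375.

-0.375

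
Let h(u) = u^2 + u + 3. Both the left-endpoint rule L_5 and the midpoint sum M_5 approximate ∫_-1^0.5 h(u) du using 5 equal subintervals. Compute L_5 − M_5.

-0.07875

L_5 = 4.41.
M_5 = 4.48875.
L_5 − M_5 = -0.07875.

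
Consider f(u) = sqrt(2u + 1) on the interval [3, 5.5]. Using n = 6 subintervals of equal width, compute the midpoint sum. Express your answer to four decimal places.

7.6836

Δu = (5.5 − 3)/6 = 5/12.
Midpoints: 77/24, 3.625, 97/24, 107/24, 4.875, 127/24.
f(77/24) ≈ 2.7234, f(3.625) ≈ 2.8723, f(97/24) ≈ 3.0139, f(107/24) ≈ 3.1491, f(4.875) ≈ 3.2787, f(127/24) ≈ 3.4034.
Sum = Δu · [f(77/24) + f(3.625) + f(97/24) + ...].
Sum ≈ 7.6836.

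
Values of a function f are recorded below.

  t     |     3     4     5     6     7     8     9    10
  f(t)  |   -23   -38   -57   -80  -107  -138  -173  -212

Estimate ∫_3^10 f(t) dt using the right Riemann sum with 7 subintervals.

Δt = 1.
Sum = 1·[(-38) + (-57) + (-80) + (-107) + (-138) + (-173) + (-212)] = -805.

-805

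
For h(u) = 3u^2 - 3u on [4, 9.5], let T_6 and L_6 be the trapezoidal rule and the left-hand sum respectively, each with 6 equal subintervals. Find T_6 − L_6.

94.53125

T_6 ≈ 684.31076389.
L_6 ≈ 589.77951389.
T_6 − L_6 = 94.53125.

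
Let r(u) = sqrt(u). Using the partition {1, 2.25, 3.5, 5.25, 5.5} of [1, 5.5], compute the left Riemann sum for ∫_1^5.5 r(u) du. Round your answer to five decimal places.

6.97177

Subinterval widths: 1.25, 1.25, 1.75, 0.25.
Left endpoints: 1, 2.25, 3.5, 5.25.
r(1) ≈ 1.00000, r(2.25) ≈ 1.50000, r(3.5) ≈ 1.87083, r(5.25) ≈ 2.29129.
Sum = Σ Δu_i · r(u_i).
Sum ≈ 6.97177.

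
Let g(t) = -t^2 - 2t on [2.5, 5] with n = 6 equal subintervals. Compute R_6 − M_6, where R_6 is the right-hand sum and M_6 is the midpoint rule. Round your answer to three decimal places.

-5.056

R_6 ≈ -60.22859.
M_6 ≈ -55.17216.
R_6 − M_6 ≈ -5.056.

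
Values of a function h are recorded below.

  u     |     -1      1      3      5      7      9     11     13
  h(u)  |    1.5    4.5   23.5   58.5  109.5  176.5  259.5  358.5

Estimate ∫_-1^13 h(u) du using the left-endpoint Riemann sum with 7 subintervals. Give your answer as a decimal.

1267

Δu = 2.
Sum = 2·[1.5 + 4.5 + 23.5 + 58.5 + 109.5 + 176.5 + 259.5] = 1267.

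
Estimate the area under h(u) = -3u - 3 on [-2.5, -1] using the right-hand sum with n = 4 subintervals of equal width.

Δu = (-1 − (-2.5))/4 = 0.375.
Right endpoints: -2.125, -1.75, -1.375, -1.
h(-2.125) = 3.375, h(-1.75) = 2.25, h(-1.375) = 1.125, h(-1) = 0.
Sum = Δu · [h(-2.125) + h(-1.75) + h(-1.375) + h(-1)].
Sum = 2.53125.

2.53125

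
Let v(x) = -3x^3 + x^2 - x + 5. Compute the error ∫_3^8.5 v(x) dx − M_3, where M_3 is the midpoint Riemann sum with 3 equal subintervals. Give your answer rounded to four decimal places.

-78.1808

Exact integral: ∫_3^8.5 v(x) dx ≈ -3662.713542.
M_3 ≈ -3584.532697.
Error ≈ -3662.713542 − (-3584.532697) ≈ -78.1808.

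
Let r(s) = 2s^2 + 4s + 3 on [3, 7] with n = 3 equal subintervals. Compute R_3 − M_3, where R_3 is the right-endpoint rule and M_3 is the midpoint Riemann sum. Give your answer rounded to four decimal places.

67.5556

R_3 ≈ 369.037037.
M_3 ≈ 301.481481.
R_3 − M_3 ≈ 67.5556.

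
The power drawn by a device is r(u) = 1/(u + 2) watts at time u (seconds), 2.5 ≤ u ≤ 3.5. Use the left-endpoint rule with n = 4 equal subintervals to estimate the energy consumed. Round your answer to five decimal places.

Δu = (3.5 − 2.5)/4 = 0.25.
Left endpoints: 2.5, 2.75, 3, 3.25.
r(2.5) = 2/9, r(2.75) = 4/19, r(3) = 0.2, r(3.25) = 4/21.
Sum = Δu · [r(2.5) + r(2.75) + r(3) + r(3.25)].
Sum ≈ 0.20581.

0.20581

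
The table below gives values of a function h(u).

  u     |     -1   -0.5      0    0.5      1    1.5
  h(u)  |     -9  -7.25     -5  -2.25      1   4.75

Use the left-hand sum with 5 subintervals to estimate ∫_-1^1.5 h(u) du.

Δu = 0.5.
Sum = 0.5·[(-9) + (-7.25) + (-5) + (-2.25) + 1] = -11.25.

-11.25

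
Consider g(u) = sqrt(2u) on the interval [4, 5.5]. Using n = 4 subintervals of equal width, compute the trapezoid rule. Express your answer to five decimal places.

Δu = (5.5 − 4)/4 = 0.375.
g(4) ≈ 2.82843, g(4.375) ≈ 2.95804, g(4.75) ≈ 3.08221, g(5.125) ≈ 3.20156, g(5.5) ≈ 3.31662.
T_4 = (Δu/2)·[g(u_0) + 2g(u_1) + 2g(u_2) + 2g(u_3) + g(u_4)].
Sum ≈ 4.61788.

4.61788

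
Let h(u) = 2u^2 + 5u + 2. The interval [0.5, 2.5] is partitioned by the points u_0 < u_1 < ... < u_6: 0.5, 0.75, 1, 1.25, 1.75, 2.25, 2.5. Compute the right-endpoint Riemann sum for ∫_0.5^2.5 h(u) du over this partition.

Subinterval widths: 0.25, 0.25, 0.25, 0.5, 0.5, 0.25.
Right endpoints: 0.75, 1, 1.25, 1.75, 2.25, 2.5.
h(0.75) = 6.875, h(1) = 9, h(1.25) = 11.375, h(1.75) = 16.875, h(2.25) = 23.375, h(2.5) = 27.
Sum = Σ Δu_i · h(u_i).
Sum = 33.6875.

33.6875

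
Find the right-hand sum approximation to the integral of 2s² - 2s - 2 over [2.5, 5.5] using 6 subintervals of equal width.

81.25

Δs = (5.5 − 2.5)/6 = 0.5.
Right endpoints: 3, 3.5, 4, 4.5, 5, 5.5.
f(3) = 10, f(3.5) = 15.5, f(4) = 22, f(4.5) = 29.5, f(5) = 38, f(5.5) = 47.5.
Sum = Δs · [f(3) + f(3.5) + f(4) + ...].
Sum = 81.25.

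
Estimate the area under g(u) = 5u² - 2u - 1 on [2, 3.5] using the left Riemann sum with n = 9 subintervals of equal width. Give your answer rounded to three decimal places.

Δu = (3.5 − 2)/9 = 1/6.
Left endpoints: 2, 13/6, 7/3, 2.5, 8/3, 17/6, 3, 19/6, 10/3.
g(2) = 15, g(13/6) = 653/36, g(7/3) = 194/9, g(2.5) = 25.25, g(8/3) = 263/9, g(17/6) = 1205/36, g(3) = 38, g(19/6) = 1541/36, g(10/3) = 431/9.
Sum = Δu · [g(2) + g(13/6) + g(7/3) + ...].
Sum ≈ 45.222.

45.222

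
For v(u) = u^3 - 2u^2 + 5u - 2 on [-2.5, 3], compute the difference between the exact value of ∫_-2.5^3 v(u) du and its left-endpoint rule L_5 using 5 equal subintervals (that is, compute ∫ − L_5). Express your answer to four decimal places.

Exact integral: ∫_-2.5^3 v(u) du ≈ -22.057292.
L_5 = -58.9875.
Error ≈ -22.057292 − (-58.9875) ≈ 36.9302.

36.9302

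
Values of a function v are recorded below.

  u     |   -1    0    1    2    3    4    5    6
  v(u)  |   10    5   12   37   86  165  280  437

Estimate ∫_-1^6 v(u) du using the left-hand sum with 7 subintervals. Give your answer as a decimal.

595

Δu = 1.
Sum = 1·[10 + 5 + 12 + 37 + 86 + 165 + 280] = 595.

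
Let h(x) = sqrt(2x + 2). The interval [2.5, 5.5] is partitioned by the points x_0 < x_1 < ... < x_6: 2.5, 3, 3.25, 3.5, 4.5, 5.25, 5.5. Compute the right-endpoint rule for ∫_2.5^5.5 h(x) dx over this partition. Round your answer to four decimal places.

Subinterval widths: 0.5, 0.25, 0.25, 1, 0.75, 0.25.
Right endpoints: 3, 3.25, 3.5, 4.5, 5.25, 5.5.
h(3) ≈ 2.8284, h(3.25) ≈ 2.9155, h(3.5) ≈ 3.0000, h(4.5) ≈ 3.3166, h(5.25) ≈ 3.5355, h(5.5) ≈ 3.6056.
Sum = Σ Δx_i · h(x_i).
Sum ≈ 9.7627.

9.7627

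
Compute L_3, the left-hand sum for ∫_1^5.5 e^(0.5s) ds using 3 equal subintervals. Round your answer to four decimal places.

18.7922

Δs = (5.5 − 1)/3 = 1.5.
Left endpoints: 1, 2.5, 4.
f(1) ≈ 1.6487, f(2.5) ≈ 3.4903, f(4) ≈ 7.3891.
Sum = Δs · [f(1) + f(2.5) + f(4)].
Sum ≈ 18.7922.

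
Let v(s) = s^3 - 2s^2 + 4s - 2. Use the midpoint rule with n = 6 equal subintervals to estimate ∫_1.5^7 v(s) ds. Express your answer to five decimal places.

Δs = (7 − 1.5)/6 = 11/12.
Midpoints: 47/24, 2.875, 91/24, 113/24, 5.625, 157/24.
v(47/24) = 78431/13824, v(2.875) = 8567/512, v(91/24) = 538099/13824, v(113/24) = 1062689/13824, v(5.625) = 69221/512, v(157/24) = 3020821/13824.
Sum = Δs · [v(47/24) + v(2.875) + v(91/24) + ...].
Sum ≈ 450.92759.

450.92759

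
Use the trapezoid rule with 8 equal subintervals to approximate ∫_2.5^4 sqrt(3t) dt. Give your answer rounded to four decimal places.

4.6729

Δt = (4 − 2.5)/8 = 0.1875.
f(2.5) ≈ 2.7386, f(2.6875) ≈ 2.8395, f(2.875) ≈ 2.9368, f(3.0625) ≈ 3.0311, f(3.25) ≈ 3.1225, f(3.4375) ≈ 3.2113, f(3.625) ≈ 3.2977, f(3.8125) ≈ 3.3819, f(4) ≈ 3.4641.
T_8 = (Δt/2)·[f(t_0) + 2f(t_1) + ... + 2f(t_{7}) + f(t_8)].
Sum ≈ 4.6729.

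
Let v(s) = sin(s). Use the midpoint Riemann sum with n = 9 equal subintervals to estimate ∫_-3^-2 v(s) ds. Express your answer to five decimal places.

-0.57414

Δs = (-2 − (-3))/9 = 1/9.
Midpoints: -53/18, -17/6, -49/18, -47/18, -2.5, -43/18, -41/18, -13/6, -37/18.
v(-53/18) ≈ -0.19587, v(-17/6) ≈ -0.30340, v(-49/18) ≈ -0.40719, v(-47/18) ≈ -0.50595, v(-2.5) ≈ -0.59847, v(-43/18) ≈ -0.68361, v(-41/18) ≈ -0.76033, v(-13/6) ≈ -0.82766, v(-37/18) ≈ -0.88479.
Sum = Δs · [v(-53/18) + v(-17/6) + v(-49/18) + ...].
Sum ≈ -0.57414.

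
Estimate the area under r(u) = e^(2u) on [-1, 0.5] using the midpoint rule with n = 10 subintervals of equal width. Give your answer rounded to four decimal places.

Δu = (0.5 − (-1))/10 = 0.15.
Midpoints: -0.925, -0.775, -0.625, -0.475, -0.325, -0.175, -0.025, 0.125, 0.275, 0.425.
r(-0.925) ≈ 0.1572, r(-0.775) ≈ 0.2122, r(-0.625) ≈ 0.2865, r(-0.475) ≈ 0.3867, r(-0.325) ≈ 0.5220, r(-0.175) ≈ 0.7047, r(-0.025) ≈ 0.9512, r(0.125) ≈ 1.2840, r(0.275) ≈ 1.7333, r(0.425) ≈ 2.3396.
Sum = Δu · [r(-0.925) + r(-0.775) + r(-0.625) + ...].
Sum ≈ 1.2866.

1.2866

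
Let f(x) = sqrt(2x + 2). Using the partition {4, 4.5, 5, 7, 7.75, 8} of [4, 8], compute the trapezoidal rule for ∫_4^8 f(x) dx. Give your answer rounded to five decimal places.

14.90099

Subinterval widths: 0.5, 0.5, 2, 0.75, 0.25.
f(4) ≈ 3.16228, f(4.5) ≈ 3.31662, f(5) ≈ 3.46410, f(7) ≈ 4.00000, f(7.75) ≈ 4.18330, f(8) ≈ 4.24264.
On each subinterval the trapezoid contributes (Δx_i/2)·[f(x_{i-1}) + f(x_i)].
Sum ≈ 14.90099.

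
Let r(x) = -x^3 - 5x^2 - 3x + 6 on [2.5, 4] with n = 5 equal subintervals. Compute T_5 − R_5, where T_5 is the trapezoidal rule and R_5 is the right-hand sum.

T_5 = -140.81625.
R_5 = -156.06.
T_5 − R_5 = 15.24375.

15.24375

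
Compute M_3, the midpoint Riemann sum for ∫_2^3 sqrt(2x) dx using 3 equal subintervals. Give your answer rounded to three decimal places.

Δx = (3 − 2)/3 = 1/3.
Midpoints: 13/6, 2.5, 17/6.
f(13/6) ≈ 2.082, f(2.5) ≈ 2.236, f(17/6) ≈ 2.380.
Sum = Δx · [f(13/6) + f(2.5) + f(17/6)].
Sum ≈ 2.233.

2.233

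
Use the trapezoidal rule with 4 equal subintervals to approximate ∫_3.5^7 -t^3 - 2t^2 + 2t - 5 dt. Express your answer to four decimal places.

Δt = (7 − 3.5)/4 = 0.875.
f(3.5) = -65.375, f(4.375) = -60555/512, f(5.25) = -194.328125, f(6.125) = -152353/512, f(7) = -432.
T_4 = (Δt/2)·[f(t_0) + 2f(t_1) + 2f(t_2) + 2f(t_3) + f(t_4)].
Sum ≈ -751.4951.

-751.4951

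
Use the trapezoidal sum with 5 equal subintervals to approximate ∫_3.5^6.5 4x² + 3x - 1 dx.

351.72

Δx = (6.5 − 3.5)/5 = 0.6.
f(3.5) = 58.5, f(4.1) = 78.54, f(4.7) = 101.46, f(5.3) = 127.26, f(5.9) = 155.94, f(6.5) = 187.5.
T_5 = (Δx/2)·[f(x_0) + 2f(x_1) + ... + 2f(x_{4}) + f(x_5)].
Sum = 351.72.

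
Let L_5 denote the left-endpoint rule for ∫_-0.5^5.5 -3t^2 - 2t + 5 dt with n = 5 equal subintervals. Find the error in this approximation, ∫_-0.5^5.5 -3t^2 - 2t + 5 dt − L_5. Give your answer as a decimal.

-56.88

Exact integral: ∫_-0.5^5.5 f(t) dt = -166.5.
L_5 = -109.62.
Error = -166.5 − (-109.62) = -56.88.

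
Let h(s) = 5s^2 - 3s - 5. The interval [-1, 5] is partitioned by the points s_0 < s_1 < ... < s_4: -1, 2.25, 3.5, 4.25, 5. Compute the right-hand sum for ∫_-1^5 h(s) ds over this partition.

234.4375

Subinterval widths: 3.25, 1.25, 0.75, 0.75.
Right endpoints: 2.25, 3.5, 4.25, 5.
h(2.25) = 13.5625, h(3.5) = 45.75, h(4.25) = 72.5625, h(5) = 105.
Sum = Σ Δs_i · h(s_i).
Sum = 234.4375.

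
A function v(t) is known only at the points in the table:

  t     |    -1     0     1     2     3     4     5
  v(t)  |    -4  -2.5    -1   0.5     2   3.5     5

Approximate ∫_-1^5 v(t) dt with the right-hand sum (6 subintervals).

Δt = 1.
Sum = 1·[(-2.5) + (-1) + 0.5 + 2 + 3.5 + 5] = 7.5.

7.5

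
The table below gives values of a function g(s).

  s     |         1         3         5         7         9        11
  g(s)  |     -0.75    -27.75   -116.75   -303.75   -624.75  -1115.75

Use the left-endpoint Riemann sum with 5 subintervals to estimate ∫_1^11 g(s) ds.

Δs = 2.
Sum = 2·[(-0.75) + (-27.75) + (-116.75) + (-303.75) + (-624.75)] = -2147.5.

-2147.5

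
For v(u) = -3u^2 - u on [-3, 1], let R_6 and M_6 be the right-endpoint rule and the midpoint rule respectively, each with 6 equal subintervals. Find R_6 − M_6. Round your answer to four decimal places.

5.3333

R_6 ≈ -18.222222.
M_6 ≈ -23.555556.
R_6 − M_6 ≈ 5.3333.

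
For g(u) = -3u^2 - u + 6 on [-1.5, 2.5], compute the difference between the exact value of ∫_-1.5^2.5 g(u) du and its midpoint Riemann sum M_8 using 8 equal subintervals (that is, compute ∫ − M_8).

Exact integral: ∫_-1.5^2.5 g(u) du = 3.
M_8 = 3.25.
Error = 3 − 3.25 = -0.25.

-0.25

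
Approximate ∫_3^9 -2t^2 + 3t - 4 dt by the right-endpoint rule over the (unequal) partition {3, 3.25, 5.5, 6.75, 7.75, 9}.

-480.0625

Subinterval widths: 0.25, 2.25, 1.25, 1, 1.25.
Right endpoints: 3.25, 5.5, 6.75, 7.75, 9.
f(3.25) = -15.375, f(5.5) = -48, f(6.75) = -74.875, f(7.75) = -100.875, f(9) = -139.
Sum = Σ Δt_i · f(t_i).
Sum = -480.0625.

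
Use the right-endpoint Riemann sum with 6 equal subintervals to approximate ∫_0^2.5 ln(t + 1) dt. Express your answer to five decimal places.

2.13541

Δt = (2.5 − 0)/6 = 5/12.
Right endpoints: 5/12, 5/6, 1.25, 5/3, 25/12, 2.5.
f(5/12) ≈ 0.34831, f(5/6) ≈ 0.60614, f(1.25) ≈ 0.81093, f(5/3) ≈ 0.98083, f(25/12) ≈ 1.12601, f(2.5) ≈ 1.25276.
Sum = Δt · [f(5/12) + f(5/6) + f(1.25) + ...].
Sum ≈ 2.13541.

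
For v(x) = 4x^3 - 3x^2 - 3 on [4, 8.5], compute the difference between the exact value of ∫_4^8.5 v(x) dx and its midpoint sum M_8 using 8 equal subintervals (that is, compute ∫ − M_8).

8.54296875

Exact integral: ∫_4^8.5 v(x) dx = 4400.4375.
M_8 = 4391.89453125.
Error = 4400.4375 − 4391.89453125 = 8.54296875.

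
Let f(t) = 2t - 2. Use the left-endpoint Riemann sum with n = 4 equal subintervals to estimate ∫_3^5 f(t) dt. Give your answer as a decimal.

11

Δt = (5 − 3)/4 = 0.5.
Left endpoints: 3, 3.5, 4, 4.5.
f(3) = 4, f(3.5) = 5, f(4) = 6, f(4.5) = 7.
Sum = Δt · [f(3) + f(3.5) + f(4) + f(4.5)].
Sum = 11.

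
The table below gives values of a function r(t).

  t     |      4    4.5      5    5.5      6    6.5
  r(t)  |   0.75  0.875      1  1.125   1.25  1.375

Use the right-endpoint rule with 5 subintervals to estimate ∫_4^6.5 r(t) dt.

2.8125

Δt = 0.5.
Sum = 0.5·[0.875 + 1 + 1.125 + 1.25 + 1.375] = 2.8125.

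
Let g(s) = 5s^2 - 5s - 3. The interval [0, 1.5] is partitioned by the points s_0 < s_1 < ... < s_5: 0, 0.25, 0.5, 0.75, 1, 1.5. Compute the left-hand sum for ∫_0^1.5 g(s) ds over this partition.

-5.28125

Subinterval widths: 0.25, 0.25, 0.25, 0.25, 0.5.
Left endpoints: 0, 0.25, 0.5, 0.75, 1.
g(0) = -3, g(0.25) = -3.9375, g(0.5) = -4.25, g(0.75) = -3.9375, g(1) = -3.
Sum = Σ Δs_i · g(s_i).
Sum = -5.28125.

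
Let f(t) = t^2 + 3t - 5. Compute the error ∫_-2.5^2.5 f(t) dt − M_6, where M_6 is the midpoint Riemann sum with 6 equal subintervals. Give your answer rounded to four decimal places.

0.2894

Exact integral: ∫_-2.5^2.5 f(t) dt ≈ -14.583333.
M_6 ≈ -14.872685.
Error ≈ -14.583333 − (-14.872685) ≈ 0.2894.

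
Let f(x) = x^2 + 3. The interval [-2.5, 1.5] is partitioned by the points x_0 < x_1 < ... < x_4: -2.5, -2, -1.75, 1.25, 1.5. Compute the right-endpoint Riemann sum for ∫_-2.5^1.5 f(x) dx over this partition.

Subinterval widths: 0.5, 0.25, 3, 0.25.
Right endpoints: -2, -1.75, 1.25, 1.5.
f(-2) = 7, f(-1.75) = 6.0625, f(1.25) = 4.5625, f(1.5) = 5.25.
Sum = Σ Δx_i · f(x_i).
Sum = 20.015625.

20.015625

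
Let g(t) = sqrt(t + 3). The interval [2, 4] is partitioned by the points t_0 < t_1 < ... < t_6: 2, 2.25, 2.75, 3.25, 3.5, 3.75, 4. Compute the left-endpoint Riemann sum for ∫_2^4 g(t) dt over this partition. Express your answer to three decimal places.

4.816

Subinterval widths: 0.25, 0.5, 0.5, 0.25, 0.25, 0.25.
Left endpoints: 2, 2.25, 2.75, 3.25, 3.5, 3.75.
g(2) ≈ 2.236, g(2.25) ≈ 2.291, g(2.75) ≈ 2.398, g(3.25) ≈ 2.500, g(3.5) ≈ 2.550, g(3.75) ≈ 2.598.
Sum = Σ Δt_i · g(t_i).
Sum ≈ 4.816.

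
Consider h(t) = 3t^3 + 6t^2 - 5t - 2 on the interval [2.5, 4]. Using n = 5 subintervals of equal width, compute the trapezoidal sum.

Δt = (4 − 2.5)/5 = 0.3.
h(2.5) = 69.875, h(2.8) = 96.896, h(3.1) = 129.533, h(3.4) = 168.272, h(3.7) = 213.599, h(4) = 266.
T_5 = (Δt/2)·[h(t_0) + 2h(t_1) + ... + 2h(t_{4}) + h(t_5)].
Sum = 232.87125.

232.87125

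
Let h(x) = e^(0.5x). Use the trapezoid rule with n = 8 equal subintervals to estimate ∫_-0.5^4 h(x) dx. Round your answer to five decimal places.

Δx = (4 − (-0.5))/8 = 0.5625.
h(-0.5) ≈ 0.77880, h(0.0625) ≈ 1.03174, h(0.625) ≈ 1.36684, h(1.1875) ≈ 1.81077, h(1.75) ≈ 2.39888, h(2.3125) ≈ 3.17799, h(2.875) ≈ 4.21016, h(3.4375) ≈ 5.57755, h(4) ≈ 7.38906.
T_8 = (Δx/2)·[h(x_0) + 2h(x_1) + ... + 2h(x_{7}) + h(x_8)].
Sum ≈ 13.30754.

13.30754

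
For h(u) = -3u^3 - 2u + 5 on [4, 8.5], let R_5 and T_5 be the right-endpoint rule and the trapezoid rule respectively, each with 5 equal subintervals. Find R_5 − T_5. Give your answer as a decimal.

-746.71875

R_5 = -4537.6875.
T_5 = -3790.96875.
R_5 − T_5 = -746.71875.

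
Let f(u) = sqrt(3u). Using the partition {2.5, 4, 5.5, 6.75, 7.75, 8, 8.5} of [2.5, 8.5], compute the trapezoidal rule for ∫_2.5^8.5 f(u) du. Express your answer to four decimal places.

Subinterval widths: 1.5, 1.5, 1.25, 1, 0.25, 0.5.
f(2.5) ≈ 2.7386, f(4) ≈ 3.4641, f(5.5) ≈ 4.0620, f(6.75) ≈ 4.5000, f(7.75) ≈ 4.8218, f(8) ≈ 4.8990, f(8.5) ≈ 5.0498.
On each subinterval the trapezoid contributes (Δu_i/2)·[f(u_{i-1}) + f(u_i)].
Sum ≈ 24.0111.

24.0111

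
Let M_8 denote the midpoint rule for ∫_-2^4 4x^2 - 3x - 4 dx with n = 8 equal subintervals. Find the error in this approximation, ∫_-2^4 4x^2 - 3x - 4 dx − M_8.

1.125

Exact integral: ∫_-2^4 f(x) dx = 54.
M_8 = 52.875.
Error = 54 − 52.875 = 1.125.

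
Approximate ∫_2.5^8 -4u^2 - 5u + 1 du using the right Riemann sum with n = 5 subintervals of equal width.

Δu = (8 − 2.5)/5 = 1.1.
Right endpoints: 3.6, 4.7, 5.8, 6.9, 8.
f(3.6) = -68.84, f(4.7) = -110.86, f(5.8) = -162.56, f(6.9) = -223.94, f(8) = -295.
Sum = Δu · [f(3.6) + f(4.7) + f(5.8) + f(6.9) + f(8)].
Sum = -947.32.

-947.32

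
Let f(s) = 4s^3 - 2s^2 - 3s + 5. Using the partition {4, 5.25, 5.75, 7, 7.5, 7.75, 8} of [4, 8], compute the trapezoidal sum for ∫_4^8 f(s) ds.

Subinterval widths: 1.25, 0.5, 1.25, 0.5, 0.25, 0.25.
f(4) = 217, f(5.25) = 512.9375, f(5.75) = 682.0625, f(7) = 1258, f(7.5) = 1557.5, f(7.75) = 1723.5625, f(8) = 1901.
On each subinterval the trapezoid contributes (Δs_i/2)·[f(s_{i-1}) + f(s_i)].
Sum = 3534.578125.

3534.578125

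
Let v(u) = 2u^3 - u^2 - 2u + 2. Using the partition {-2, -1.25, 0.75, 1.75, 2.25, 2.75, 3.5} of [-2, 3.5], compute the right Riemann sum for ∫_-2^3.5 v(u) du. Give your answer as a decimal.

81.2421875

Subinterval widths: 0.75, 2, 1, 0.5, 0.5, 0.75.
Right endpoints: -1.25, 0.75, 1.75, 2.25, 2.75, 3.5.
v(-1.25) = -0.96875, v(0.75) = 0.78125, v(1.75) = 6.15625, v(2.25) = 15.21875, v(2.75) = 30.53125, v(3.5) = 68.5.
Sum = Σ Δu_i · v(u_i).
Sum = 81.2421875.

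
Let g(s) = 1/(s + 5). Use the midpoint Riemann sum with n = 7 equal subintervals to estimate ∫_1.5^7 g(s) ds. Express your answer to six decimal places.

Δs = (7 − 1.5)/7 = 11/14.
Midpoints: 53/28, 75/28, 97/28, 4.25, 141/28, 163/28, 185/28.
g(53/28) = 28/193, g(75/28) = 28/215, g(97/28) = 28/237, g(4.25) = 4/37, g(141/28) = 28/281, g(163/28) = 28/303, g(185/28) = 28/325.
Sum = Δs · [g(53/28) + g(75/28) + g(97/28) + ...].
Sum ≈ 0.612676.

0.612676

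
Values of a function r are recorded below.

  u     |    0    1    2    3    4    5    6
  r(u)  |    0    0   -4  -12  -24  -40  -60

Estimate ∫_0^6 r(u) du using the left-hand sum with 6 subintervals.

Δu = 1.
Sum = 1·[0 + 0 + (-4) + (-12) + (-24) + (-40)] = -80.

-80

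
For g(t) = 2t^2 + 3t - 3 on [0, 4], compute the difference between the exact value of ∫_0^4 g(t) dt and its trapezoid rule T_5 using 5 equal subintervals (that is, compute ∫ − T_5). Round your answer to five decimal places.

Exact integral: ∫_0^4 g(t) dt ≈ 54.6666667.
T_5 = 55.52.
Error ≈ 54.6666667 − 55.52 ≈ -0.85333.

-0.85333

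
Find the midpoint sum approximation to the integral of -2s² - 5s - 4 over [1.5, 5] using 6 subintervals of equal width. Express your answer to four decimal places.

Δs = (5 − 1.5)/6 = 7/12.
Midpoints: 43/24, 2.375, 71/24, 85/24, 4.125, 113/24.
f(43/24) = -5581/288, f(2.375) = -27.15625, f(71/24) = -10453/288, f(85/24) = -13477/288, f(4.125) = -58.65625, f(113/24) = -20701/288.
Sum = Δs · [f(43/24) + f(2.375) + f(71/24) + ...].
Sum ≈ -151.7598.

-151.7598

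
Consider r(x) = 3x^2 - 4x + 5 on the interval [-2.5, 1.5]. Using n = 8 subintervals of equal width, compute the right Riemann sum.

40.5

Δx = (1.5 − (-2.5))/8 = 0.5.
Right endpoints: -2, -1.5, -1, -0.5, 0, 0.5, 1, 1.5.
r(-2) = 25, r(-1.5) = 17.75, r(-1) = 12, r(-0.5) = 7.75, r(0) = 5, r(0.5) = 3.75, r(1) = 4, r(1.5) = 5.75.
Sum = Δx · [r(-2) + r(-1.5) + r(-1) + ...].
Sum = 40.5.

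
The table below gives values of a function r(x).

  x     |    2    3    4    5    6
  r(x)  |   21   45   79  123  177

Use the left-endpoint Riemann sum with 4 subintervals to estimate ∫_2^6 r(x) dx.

Δx = 1.
Sum = 1·[21 + 45 + 79 + 123] = 268.

268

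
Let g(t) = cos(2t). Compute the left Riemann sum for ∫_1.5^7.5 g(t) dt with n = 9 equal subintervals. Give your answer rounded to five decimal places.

0.13893

Δt = (7.5 − 1.5)/9 = 2/3.
Left endpoints: 1.5, 13/6, 17/6, 3.5, 25/6, 29/6, 5.5, 37/6, 41/6.
g(1.5) ≈ -0.98999, g(13/6) ≈ -0.37004, g(17/6) ≈ 0.81590, g(3.5) ≈ 0.75390, g(25/6) ≈ -0.46120, g(29/6) ≈ -0.97089, g(5.5) ≈ 0.00443, g(37/6) ≈ 0.97297, g(41/6) ≈ 0.45333.
Sum = Δt · [g(1.5) + g(13/6) + g(17/6) + ...].
Sum ≈ 0.13893.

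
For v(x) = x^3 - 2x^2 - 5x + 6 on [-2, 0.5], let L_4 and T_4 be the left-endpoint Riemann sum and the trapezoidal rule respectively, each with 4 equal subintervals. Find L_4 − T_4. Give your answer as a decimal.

L_4 ≈ 13.305664.
T_4 ≈ 14.282227.
L_4 − T_4 = -0.9765625.

-0.9765625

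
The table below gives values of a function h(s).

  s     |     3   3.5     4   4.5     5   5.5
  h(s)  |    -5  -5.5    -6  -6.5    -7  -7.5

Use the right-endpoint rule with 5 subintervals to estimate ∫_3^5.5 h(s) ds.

-16.25

Δs = 0.5.
Sum = 0.5·[(-5.5) + (-6) + (-6.5) + (-7) + (-7.5)] = -16.25.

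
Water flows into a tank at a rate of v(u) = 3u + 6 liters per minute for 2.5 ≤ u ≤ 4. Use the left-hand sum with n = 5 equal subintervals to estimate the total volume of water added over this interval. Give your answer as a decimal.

22.95

Δu = (4 − 2.5)/5 = 0.3.
Left endpoints: 2.5, 2.8, 3.1, 3.4, 3.7.
v(2.5) = 13.5, v(2.8) = 14.4, v(3.1) = 15.3, v(3.4) = 16.2, v(3.7) = 17.1.
Sum = Δu · [v(2.5) + v(2.8) + v(3.1) + v(3.4) + v(3.7)].
Sum = 22.95.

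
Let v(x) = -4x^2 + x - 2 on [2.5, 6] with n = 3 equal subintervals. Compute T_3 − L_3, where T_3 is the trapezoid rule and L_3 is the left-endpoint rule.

T_3 ≈ -262.46759.
L_3 ≈ -195.09259.
T_3 − L_3 = -67.375.

-67.375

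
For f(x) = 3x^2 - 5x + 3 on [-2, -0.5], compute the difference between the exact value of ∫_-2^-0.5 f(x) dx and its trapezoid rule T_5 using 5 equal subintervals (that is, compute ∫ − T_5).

Exact integral: ∫_-2^-0.5 f(x) dx = 21.75.
T_5 = 21.8175.
Error = 21.75 − 21.8175 = -0.0675.

-0.0675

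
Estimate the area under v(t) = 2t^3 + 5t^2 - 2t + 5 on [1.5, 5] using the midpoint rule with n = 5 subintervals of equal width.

503.925625

Δt = (5 − 1.5)/5 = 0.7.
Midpoints: 1.85, 2.55, 3.25, 3.95, 4.65.
v(1.85) = 31.07575, v(2.55) = 65.57525, v(3.25) = 119.96875, v(3.95) = 198.37225, v(4.65) = 304.90175.
Sum = Δt · [v(1.85) + v(2.55) + v(3.25) + v(3.95) + v(4.65)].
Sum = 503.925625.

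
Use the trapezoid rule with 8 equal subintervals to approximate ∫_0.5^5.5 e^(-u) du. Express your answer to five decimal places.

0.62193

Δu = (5.5 − 0.5)/8 = 0.625.
f(0.5) ≈ 0.60653, f(1.125) ≈ 0.32465, f(1.75) ≈ 0.17377, f(2.375) ≈ 0.09301, f(3) ≈ 0.04979, f(3.625) ≈ 0.02665, f(4.25) ≈ 0.01426, f(4.875) ≈ 0.00764, f(5.5) ≈ 0.00409.
T_8 = (Δu/2)·[f(u_0) + 2f(u_1) + ... + 2f(u_{7}) + f(u_8)].
Sum ≈ 0.62193.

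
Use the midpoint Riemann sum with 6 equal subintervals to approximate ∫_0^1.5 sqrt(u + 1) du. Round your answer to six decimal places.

Δu = (1.5 − 0)/6 = 0.25.
Midpoints: 0.125, 0.375, 0.625, 0.875, 1.125, 1.375.
f(0.125) ≈ 1.060660, f(0.375) ≈ 1.172604, f(0.625) ≈ 1.274755, f(0.875) ≈ 1.369306, f(1.125) ≈ 1.457738, f(1.375) ≈ 1.541104.
Sum = Δu · [f(0.125) + f(0.375) + f(0.625) + ...].
Sum ≈ 1.969042.

1.969042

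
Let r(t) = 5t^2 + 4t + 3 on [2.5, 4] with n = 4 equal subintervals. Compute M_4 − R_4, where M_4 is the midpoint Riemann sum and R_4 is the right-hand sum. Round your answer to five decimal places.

M_4 ≈ 104.5371094.
R_4 = 115.06640625.
M_4 − R_4 ≈ -10.52930.

-10.52930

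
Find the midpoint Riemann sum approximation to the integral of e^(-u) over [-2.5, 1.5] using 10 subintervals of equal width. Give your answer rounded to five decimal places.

Δu = (1.5 − (-2.5))/10 = 0.4.
Midpoints: -2.3, -1.9, -1.5, -1.1, -0.7, -0.3, 0.1, 0.5, 0.9, 1.3.
f(-2.3) ≈ 9.97418, f(-1.9) ≈ 6.68589, f(-1.5) ≈ 4.48169, f(-1.1) ≈ 3.00417, f(-0.7) ≈ 2.01375, f(-0.3) ≈ 1.34986, f(0.1) ≈ 0.90484, f(0.5) ≈ 0.60653, f(0.9) ≈ 0.40657, f(1.3) ≈ 0.27253.
Sum = Δu · [f(-2.3) + f(-1.9) + f(-1.5) + ...].
Sum ≈ 11.88001.

11.88001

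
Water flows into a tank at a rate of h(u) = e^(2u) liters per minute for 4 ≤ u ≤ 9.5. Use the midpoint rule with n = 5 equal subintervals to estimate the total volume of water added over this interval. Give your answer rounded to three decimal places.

73495161.110

Δu = (9.5 − 4)/5 = 1.1.
Midpoints: 4.55, 5.65, 6.75, 7.85, 8.95.
h(4.55) ≈ 8955.293, h(5.65) ≈ 80821.638, h(6.75) ≈ 729416.370, h(7.85) ≈ 6582992.585, h(8.95) ≈ 59411596.943.
Sum = Δu · [h(4.55) + h(5.65) + h(6.75) + h(7.85) + h(8.95)].
Sum ≈ 73495161.110.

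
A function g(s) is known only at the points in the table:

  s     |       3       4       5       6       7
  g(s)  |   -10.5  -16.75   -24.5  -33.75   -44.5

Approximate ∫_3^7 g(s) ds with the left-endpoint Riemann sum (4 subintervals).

Δs = 1.
Sum = 1·[(-10.5) + (-16.75) + (-24.5) + (-33.75)] = -85.5.

-85.5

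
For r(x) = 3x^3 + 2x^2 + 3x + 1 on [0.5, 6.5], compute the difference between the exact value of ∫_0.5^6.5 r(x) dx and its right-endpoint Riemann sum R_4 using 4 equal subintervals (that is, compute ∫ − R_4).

Exact integral: ∫_0.5^6.5 r(x) dx = 1590.75.
R_4 = 2360.25.
Error = 1590.75 − 2360.25 = -769.5.

-769.5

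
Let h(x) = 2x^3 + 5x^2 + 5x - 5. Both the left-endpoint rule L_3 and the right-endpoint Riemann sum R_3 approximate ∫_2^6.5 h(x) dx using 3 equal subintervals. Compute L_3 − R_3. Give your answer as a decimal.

-1120.5

L_3 = 893.25.
R_3 = 2013.75.
L_3 − R_3 = -1120.5.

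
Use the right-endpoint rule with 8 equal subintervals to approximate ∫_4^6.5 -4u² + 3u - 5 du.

Δu = (6.5 − 4)/8 = 0.3125.
Right endpoints: 4.3125, 4.625, 4.9375, 5.25, 5.5625, 5.875, 6.1875, 6.5.
f(4.3125) = -66.453125, f(4.625) = -76.6875, f(4.9375) = -87.703125, f(5.25) = -99.5, f(5.5625) = -112.078125, f(5.875) = -125.4375, f(6.1875) = -139.578125, f(6.5) = -154.5.
Sum = Δu · [f(4.3125) + f(4.625) + f(4.9375) + ...].
Sum = -269.35546875.

-269.35546875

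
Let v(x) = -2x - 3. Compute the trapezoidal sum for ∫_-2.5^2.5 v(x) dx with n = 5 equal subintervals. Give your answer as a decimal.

Δx = (2.5 − (-2.5))/5 = 1.
v(-2.5) = 2, v(-1.5) = 0, v(-0.5) = -2, v(0.5) = -4, v(1.5) = -6, v(2.5) = -8.
T_5 = (Δx/2)·[v(x_0) + 2v(x_1) + ... + 2v(x_{4}) + v(x_5)].
Sum = -15.

-15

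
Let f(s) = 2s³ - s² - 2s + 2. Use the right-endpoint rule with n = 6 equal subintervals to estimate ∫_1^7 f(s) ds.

1385

Δs = (7 − 1)/6 = 1.
Right endpoints: 2, 3, 4, 5, 6, 7.
f(2) = 10, f(3) = 41, f(4) = 106, f(5) = 217, f(6) = 386, f(7) = 625.
Sum = Δs · [f(2) + f(3) + f(4) + ...].
Sum = 1385.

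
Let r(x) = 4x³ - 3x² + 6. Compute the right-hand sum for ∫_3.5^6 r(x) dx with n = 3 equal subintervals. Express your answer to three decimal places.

1262.292

Δx = (6 − 3.5)/3 = 5/6.
Right endpoints: 13/3, 31/6, 6.
r(13/3) = 7429/27, r(31/6) = 51581/108, r(6) = 762.
Sum = Δx · [r(13/3) + r(31/6) + r(6)].
Sum ≈ 1262.292.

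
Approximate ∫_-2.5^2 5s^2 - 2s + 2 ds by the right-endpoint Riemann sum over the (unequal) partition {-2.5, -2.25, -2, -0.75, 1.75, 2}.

Subinterval widths: 0.25, 0.25, 1.25, 2.5, 0.25.
Right endpoints: -2.25, -2, -0.75, 1.75, 2.
f(-2.25) = 31.8125, f(-2) = 26, f(-0.75) = 6.3125, f(1.75) = 13.8125, f(2) = 18.
Sum = Σ Δs_i · f(s_i).
Sum = 61.375.

61.375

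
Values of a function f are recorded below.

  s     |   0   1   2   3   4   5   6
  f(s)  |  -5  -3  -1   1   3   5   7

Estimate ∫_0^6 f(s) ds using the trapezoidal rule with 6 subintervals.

Δs = 1.
T_6 = (1/2)·[(-5) + 2·(-3) + 2·(-1) + 2·1 + 2·3 + 2·5 + 7] = 6.

6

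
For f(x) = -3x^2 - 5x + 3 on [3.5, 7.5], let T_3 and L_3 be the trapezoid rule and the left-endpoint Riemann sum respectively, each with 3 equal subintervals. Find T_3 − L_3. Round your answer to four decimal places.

T_3 ≈ -480.555556.
L_3 ≈ -379.222222.
T_3 − L_3 ≈ -101.3333.

-101.3333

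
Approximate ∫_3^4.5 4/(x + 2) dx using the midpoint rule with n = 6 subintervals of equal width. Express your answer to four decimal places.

Δx = (4.5 − 3)/6 = 0.25.
Midpoints: 3.125, 3.375, 3.625, 3.875, 4.125, 4.375.
f(3.125) = 32/41, f(3.375) = 32/43, f(3.625) = 32/45, f(3.875) = 32/47, f(4.125) = 32/49, f(4.375) = 32/51.
Sum = Δx · [f(3.125) + f(3.375) + f(3.625) + ...].
Sum ≈ 1.0493.

1.0493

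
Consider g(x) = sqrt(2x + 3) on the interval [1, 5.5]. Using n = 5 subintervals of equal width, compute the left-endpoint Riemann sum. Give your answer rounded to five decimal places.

13.04467

Δx = (5.5 − 1)/5 = 0.9.
Left endpoints: 1, 1.9, 2.8, 3.7, 4.6.
g(1) ≈ 2.23607, g(1.9) ≈ 2.60768, g(2.8) ≈ 2.93258, g(3.7) ≈ 3.22490, g(4.6) ≈ 3.49285.
Sum = Δx · [g(1) + g(1.9) + g(2.8) + g(3.7) + g(4.6)].
Sum ≈ 13.04467.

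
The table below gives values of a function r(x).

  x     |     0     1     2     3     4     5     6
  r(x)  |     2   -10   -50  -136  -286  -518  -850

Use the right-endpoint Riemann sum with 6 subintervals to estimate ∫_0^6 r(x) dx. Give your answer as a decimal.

-1850

Δx = 1.
Sum = 1·[(-10) + (-50) + (-136) + (-286) + (-518) + (-850)] = -1850.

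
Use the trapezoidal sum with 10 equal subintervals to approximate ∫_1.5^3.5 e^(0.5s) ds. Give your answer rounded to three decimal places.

Δs = (3.5 − 1.5)/10 = 0.2.
f(1.5) ≈ 2.117, f(1.7) ≈ 2.340, f(1.9) ≈ 2.586, f(2.1) ≈ 2.858, f(2.3) ≈ 3.158, f(2.5) ≈ 3.490, f(2.7) ≈ 3.857, f(2.9) ≈ 4.263, f(3.1) ≈ 4.711, f(3.3) ≈ 5.207, f(3.5) ≈ 5.755.
T_10 = (Δs/2)·[f(s_0) + 2f(s_1) + ... + 2f(s_{9}) + f(s_10)].
Sum ≈ 7.281.

7.281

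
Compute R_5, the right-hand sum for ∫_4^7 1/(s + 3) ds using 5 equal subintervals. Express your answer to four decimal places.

Δs = (7 − 4)/5 = 0.6.
Right endpoints: 4.6, 5.2, 5.8, 6.4, 7.
f(4.6) = 5/38, f(5.2) = 5/41, f(5.8) = 5/44, f(6.4) = 5/47, f(7) = 0.1.
Sum = Δs · [f(4.6) + f(5.2) + f(5.8) + f(6.4) + f(7)].
Sum ≈ 0.3441.

0.3441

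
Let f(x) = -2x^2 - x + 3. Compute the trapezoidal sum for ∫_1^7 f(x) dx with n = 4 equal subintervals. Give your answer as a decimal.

-238.5

Δx = (7 − 1)/4 = 1.5.
f(1) = 0, f(2.5) = -12, f(4) = -33, f(5.5) = -63, f(7) = -102.
T_4 = (Δx/2)·[f(x_0) + 2f(x_1) + 2f(x_2) + 2f(x_3) + f(x_4)].
Sum = -238.5.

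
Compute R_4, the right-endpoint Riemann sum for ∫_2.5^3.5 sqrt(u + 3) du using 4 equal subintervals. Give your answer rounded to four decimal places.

2.4742

Δu = (3.5 − 2.5)/4 = 0.25.
Right endpoints: 2.75, 3, 3.25, 3.5.
f(2.75) ≈ 2.3979, f(3) ≈ 2.4495, f(3.25) ≈ 2.5000, f(3.5) ≈ 2.5495.
Sum = Δu · [f(2.75) + f(3) + f(3.25) + f(3.5)].
Sum ≈ 2.4742.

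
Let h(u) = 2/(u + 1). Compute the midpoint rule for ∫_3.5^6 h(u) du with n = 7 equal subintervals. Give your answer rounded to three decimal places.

Δu = (6 − 3.5)/7 = 5/14.
Midpoints: 103/28, 113/28, 123/28, 4.75, 143/28, 153/28, 163/28.
h(103/28) = 56/131, h(113/28) = 56/141, h(123/28) = 56/151, h(4.75) = 8/23, h(143/28) = 56/171, h(153/28) = 56/181, h(163/28) = 56/191.
Sum = Δu · [h(103/28) + h(113/28) + h(123/28) + ...].
Sum ≈ 0.883.

0.883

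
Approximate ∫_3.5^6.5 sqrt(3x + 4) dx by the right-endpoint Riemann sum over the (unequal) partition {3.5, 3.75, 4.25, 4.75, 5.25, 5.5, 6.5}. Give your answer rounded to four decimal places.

13.3603

Subinterval widths: 0.25, 0.5, 0.5, 0.5, 0.25, 1.
Right endpoints: 3.75, 4.25, 4.75, 5.25, 5.5, 6.5.
f(3.75) ≈ 3.9051, f(4.25) ≈ 4.0927, f(4.75) ≈ 4.2720, f(5.25) ≈ 4.4441, f(5.5) ≈ 4.5277, f(6.5) ≈ 4.8477.
Sum = Σ Δx_i · f(x_i).
Sum ≈ 13.3603.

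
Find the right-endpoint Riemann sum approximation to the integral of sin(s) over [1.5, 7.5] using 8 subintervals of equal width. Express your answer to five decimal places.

-0.28515

Δs = (7.5 − 1.5)/8 = 0.75.
Right endpoints: 2.25, 3, 3.75, 4.5, 5.25, 6, 6.75, 7.5.
f(2.25) ≈ 0.77807, f(3) ≈ 0.14112, f(3.75) ≈ -0.57156, f(4.5) ≈ -0.97753, f(5.25) ≈ -0.85893, f(6) ≈ -0.27942, f(6.75) ≈ 0.45004, f(7.5) ≈ 0.93800.
Sum = Δs · [f(2.25) + f(3) + f(3.75) + ...].
Sum ≈ -0.28515.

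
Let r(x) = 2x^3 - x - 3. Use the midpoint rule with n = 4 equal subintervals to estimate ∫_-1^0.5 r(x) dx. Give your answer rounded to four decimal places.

Δx = (0.5 − (-1))/4 = 0.375.
Midpoints: -0.8125, -0.4375, -0.0625, 0.3125.
r(-0.8125) = -6677/2048, r(-0.4375) = -5591/2048, r(-0.0625) = -6017/2048, r(0.3125) = -6659/2048.
Sum = Δx · [r(-0.8125) + r(-0.4375) + r(-0.0625) + r(0.3125)].
Sum ≈ -4.5674.

-4.5674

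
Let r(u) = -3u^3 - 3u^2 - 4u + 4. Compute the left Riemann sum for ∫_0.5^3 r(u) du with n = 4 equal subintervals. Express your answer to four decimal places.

-61.6064

Δu = (3 − 0.5)/4 = 0.625.
Left endpoints: 0.5, 1.125, 1.75, 2.375.
r(0.5) = 0.875, r(1.125) = -4387/512, r(1.75) = -28.265625, r(2.375) = -32057/512.
Sum = Δu · [r(0.5) + r(1.125) + r(1.75) + r(2.375)].
Sum ≈ -61.6064.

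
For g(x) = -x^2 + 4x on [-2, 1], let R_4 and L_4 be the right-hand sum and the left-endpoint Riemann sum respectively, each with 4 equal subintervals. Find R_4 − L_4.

R_4 = -3.65625.
L_4 = -14.90625.
R_4 − L_4 = 11.25.

11.25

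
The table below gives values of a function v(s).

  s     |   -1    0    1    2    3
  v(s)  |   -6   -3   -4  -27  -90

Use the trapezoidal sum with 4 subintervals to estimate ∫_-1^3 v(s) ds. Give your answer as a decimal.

Δs = 1.
T_4 = (1/2)·[(-6) + 2·(-3) + 2·(-4) + 2·(-27) + (-90)] = -82.

-82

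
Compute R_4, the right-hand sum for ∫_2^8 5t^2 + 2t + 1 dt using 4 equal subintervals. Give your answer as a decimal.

1151.25

Δt = (8 − 2)/4 = 1.5.
Right endpoints: 3.5, 5, 6.5, 8.
f(3.5) = 69.25, f(5) = 136, f(6.5) = 225.25, f(8) = 337.
Sum = Δt · [f(3.5) + f(5) + f(6.5) + f(8)].
Sum = 1151.25.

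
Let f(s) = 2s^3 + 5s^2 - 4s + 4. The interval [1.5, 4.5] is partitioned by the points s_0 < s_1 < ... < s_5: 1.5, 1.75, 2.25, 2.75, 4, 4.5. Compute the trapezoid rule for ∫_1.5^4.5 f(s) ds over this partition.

Subinterval widths: 0.25, 0.5, 0.5, 1.25, 0.5.
f(1.5) = 16, f(1.75) = 23.03125, f(2.25) = 43.09375, f(2.75) = 72.40625, f(4) = 196, f(4.5) = 269.5.
On each subinterval the trapezoid contributes (Δs_i/2)·[f(s_{i-1}) + f(s_i)].
Sum = 334.4140625.

334.4140625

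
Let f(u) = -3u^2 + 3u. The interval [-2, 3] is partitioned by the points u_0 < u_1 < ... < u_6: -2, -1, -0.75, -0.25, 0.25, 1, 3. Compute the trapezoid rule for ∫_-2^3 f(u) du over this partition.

-32.34375

Subinterval widths: 1, 0.25, 0.5, 0.5, 0.75, 2.
f(-2) = -18, f(-1) = -6, f(-0.75) = -3.9375, f(-0.25) = -0.9375, f(0.25) = 0.5625, f(1) = 0, f(3) = -18.
On each subinterval the trapezoid contributes (Δu_i/2)·[f(u_{i-1}) + f(u_i)].
Sum = -32.34375.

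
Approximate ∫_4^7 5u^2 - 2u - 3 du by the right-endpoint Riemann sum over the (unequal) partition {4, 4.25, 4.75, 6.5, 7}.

Subinterval widths: 0.25, 0.5, 1.75, 0.5.
Right endpoints: 4.25, 4.75, 6.5, 7.
f(4.25) = 78.8125, f(4.75) = 100.3125, f(6.5) = 195.25, f(7) = 228.
Sum = Σ Δu_i · f(u_i).
Sum = 525.546875.

525.546875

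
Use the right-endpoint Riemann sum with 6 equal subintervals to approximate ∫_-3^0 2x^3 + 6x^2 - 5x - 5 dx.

16.875

Δx = (0 − (-3))/6 = 0.5.
Right endpoints: -2.5, -2, -1.5, -1, -0.5, 0.
f(-2.5) = 13.75, f(-2) = 13, f(-1.5) = 9.25, f(-1) = 4, f(-0.5) = -1.25, f(0) = -5.
Sum = Δx · [f(-2.5) + f(-2) + f(-1.5) + ...].
Sum = 16.875.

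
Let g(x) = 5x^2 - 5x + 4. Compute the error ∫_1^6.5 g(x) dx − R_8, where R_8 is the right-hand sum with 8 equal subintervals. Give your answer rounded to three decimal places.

-63.612

Exact integral: ∫_1^6.5 g(x) dx ≈ 374.91667.
R_8 ≈ 438.52832.
Error ≈ 374.91667 − 438.52832 ≈ -63.612.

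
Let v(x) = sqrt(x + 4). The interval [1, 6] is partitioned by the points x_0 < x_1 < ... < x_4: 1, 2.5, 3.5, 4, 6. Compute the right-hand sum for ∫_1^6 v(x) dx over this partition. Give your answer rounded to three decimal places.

Subinterval widths: 1.5, 1, 0.5, 2.
Right endpoints: 2.5, 3.5, 4, 6.
v(2.5) ≈ 2.550, v(3.5) ≈ 2.739, v(4) ≈ 2.828, v(6) ≈ 3.162.
Sum = Σ Δx_i · v(x_i).
Sum ≈ 14.302.

14.302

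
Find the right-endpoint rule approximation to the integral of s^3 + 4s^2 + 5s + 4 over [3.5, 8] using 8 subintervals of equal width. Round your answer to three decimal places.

1960.890

Δs = (8 − 3.5)/8 = 0.5625.
Right endpoints: 4.0625, 4.625, 5.1875, 5.75, 6.3125, 6.875, 7.4375, 8.
f(4.0625) = 644609/4096, f(4.625) = 108349/512, f(5.1875) = 1135307/4096, f(5.75) = 355.109375, f(6.3125) = 1828829/4096, f(6.875) = 282823/512, f(7.4375) = 2760167/4096, f(8) = 812.
Sum = Δs · [f(4.0625) + f(4.625) + f(5.1875) + ...].
Sum ≈ 1960.890.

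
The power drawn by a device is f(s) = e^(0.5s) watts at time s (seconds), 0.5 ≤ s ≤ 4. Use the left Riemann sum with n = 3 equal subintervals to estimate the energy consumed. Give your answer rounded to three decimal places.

8.993

Δs = (4 − 0.5)/3 = 7/6.
Left endpoints: 0.5, 5/3, 17/6.
f(0.5) ≈ 1.284, f(5/3) ≈ 2.301, f(17/6) ≈ 4.123.
Sum = Δs · [f(0.5) + f(5/3) + f(17/6)].
Sum ≈ 8.993.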